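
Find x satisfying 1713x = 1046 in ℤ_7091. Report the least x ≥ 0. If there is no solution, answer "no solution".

1822

First find gcd(1713, 7091):
7091 = 4·1713 + 239
1713 = 7·239 + 40
239 = 5·40 + 39
40 = 1·39 + 1
39 = 39·1 + 0
gcd = 1, so a unique solution mod 7091 exists.
Back-substitute for the Bézout coefficients:
1 = 40 − 39
1 = −239 + 6·40
1 = 6·1713 − 43·239
1 = −43·7091 + 178·1713
So 1713·(178) ≡ 1 (mod 7091), giving 1713⁻¹ ≡ 178.
x ≡ 1713⁻¹·1046 ≡ 178·1046 ≡ 1822 (mod 7091).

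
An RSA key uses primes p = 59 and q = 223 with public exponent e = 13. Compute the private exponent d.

φ(n) = (p−1)(q−1) = 58·222 = 12876.
Need d with 13·d ≡ 1 (mod 12876). Apply the extended Euclidean algorithm:
12876 = 990·13 + 6
13 = 2·6 + 1
6 = 6·1 + 0
Back-substitute:
1 = 13 − 2·6
1 = −2·12876 + 1981·13
So 13·1981 ≡ 1 (mod 12876), hence d = 1981.

1981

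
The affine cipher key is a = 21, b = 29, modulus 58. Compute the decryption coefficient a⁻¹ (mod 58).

Apply the Euclidean algorithm to 58 and 21:
58 = 2·21 + 16
21 = 1·16 + 5
16 = 3·5 + 1
5 = 5·1 + 0
Since gcd(21, 58) = 1, back-substitute to write 1 as a combination:
1 = 16 − 3·5
1 = −3·21 + 4·16
1 = 4·58 − 11·21
So 21·(-11) ≡ 1 (mod 58), and -11 ≡ 47 (mod 58).

47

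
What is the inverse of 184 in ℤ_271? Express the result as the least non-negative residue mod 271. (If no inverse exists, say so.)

190

gcd(271, 184) by repeated division:
271 = 1*184 + 87
184 = 2*87 + 10
87 = 8*10 + 7
10 = 1*7 + 3
7 = 2*3 + 1
3 = 3*1 + 0
The gcd is 1. Working backward:
1 = 7 − 2·3
1 = −2·10 + 3·7
1 = 3·87 − 26·10
1 = −26·184 + 55·87
1 = 55·271 − 81·184
Hence 184⁻¹ ≡ -81 ≡ 190 (mod 271).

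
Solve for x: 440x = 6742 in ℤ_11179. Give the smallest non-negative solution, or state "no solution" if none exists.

First find gcd(440, 11179):
11179 = 25·440 + 179
440 = 2·179 + 82
179 = 2·82 + 15
82 = 5·15 + 7
15 = 2·7 + 1
7 = 7·1 + 0
gcd = 1, so a unique solution mod 11179 exists.
Back-substitute for the Bézout coefficients:
1 = 15 − 2·7
1 = −2·82 + 11·15
1 = 11·179 − 24·82
1 = −24·440 + 59·179
1 = 59·11179 − 1499·440
So 440·(-1499) ≡ 1 (mod 11179), giving 440⁻¹ ≡ 9680.
x ≡ 440⁻¹·6742 ≡ 9680·6742 ≡ 10737 (mod 11179).

10737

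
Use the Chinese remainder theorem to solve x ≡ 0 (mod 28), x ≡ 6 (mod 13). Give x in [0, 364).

Write x = 0 + 28·k. Then 28·k ≡ 6 − 0 ≡ 6 (mod 13).
Need 28⁻¹ mod 13. Extended Euclid on (13, 2):
13 = 6*2 + 1
2 = 2*1 + 0
Back-substitute:
1 = 13 − 6·2
28⁻¹ ≡ 7 (mod 13), so k ≡ 7·6 ≡ 3 (mod 13).
x = 0 + 28·3 = 84.

84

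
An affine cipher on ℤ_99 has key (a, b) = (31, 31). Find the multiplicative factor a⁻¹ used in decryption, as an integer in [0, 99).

16

Extended Euclidean algorithm:
99 = 3×31 + 6
31 = 5×6 + 1
6 = 6×1 + 0
gcd = 1, so the inverse exists. Back-substitute:
1 = 31 − 5·6
1 = −5·99 + 16·31
So 31·16 ≡ 1 (mod 99).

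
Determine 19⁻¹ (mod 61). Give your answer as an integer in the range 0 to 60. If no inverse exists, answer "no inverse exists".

45

gcd(61, 19) by repeated division:
61 = 3·19 + 4
19 = 4·4 + 3
4 = 1·3 + 1
3 = 3·1 + 0
gcd = 1, so the inverse exists. Back-substitute:
1 = 4 − 3
1 = −19 + 5·4
1 = 5·61 − 16·19
Thus 19·(-16) ≡ 1 (mod 61); reducing, -16 mod 61 = 45.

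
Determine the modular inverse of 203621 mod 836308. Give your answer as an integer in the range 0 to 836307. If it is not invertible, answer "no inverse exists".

Euclidean algorithm on 836308, 203621:
836308 = 4×203621 + 21824
203621 = 9×21824 + 7205
21824 = 3×7205 + 209
7205 = 34×209 + 99
209 = 2×99 + 11
99 = 9×11 + 0
The gcd is 11, not 1, hence no inverse exists.

no inverse exists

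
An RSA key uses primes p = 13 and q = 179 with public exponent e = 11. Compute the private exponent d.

φ(n) = (p−1)(q−1) = 12·178 = 2136.
Need d with 11·d ≡ 1 (mod 2136). Apply the extended Euclidean algorithm:
2136 = 194·11 + 2
11 = 5·2 + 1
2 = 2·1 + 0
Back-substitute:
1 = 11 − 5·2
1 = −5·2136 + 971·11
So 11·971 ≡ 1 (mod 2136), hence d = 971.

971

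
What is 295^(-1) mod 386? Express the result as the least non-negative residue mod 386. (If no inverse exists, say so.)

123

Apply the Euclidean algorithm to 386 and 295:
386 = 1*295 + 91
295 = 3*91 + 22
91 = 4*22 + 3
22 = 7*3 + 1
3 = 3*1 + 0
gcd = 1, so the inverse exists. Back-substitute:
1 = 22 − 7·3
1 = −7·91 + 29·22
1 = 29·295 − 94·91
1 = −94·386 + 123·295
So 295·123 ≡ 1 (mod 386).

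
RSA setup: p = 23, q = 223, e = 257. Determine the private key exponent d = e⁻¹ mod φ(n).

4865

φ(n) = (p−1)(q−1) = 22·222 = 4884.
Need d with 257·d ≡ 1 (mod 4884). Apply the extended Euclidean algorithm:
4884 = 19*257 + 1
257 = 257*1 + 0
Back-substitute:
1 = 4884 − 19·257
So 257·(-19) ≡ 1 (mod 4884), hence d ≡ -19 ≡ 4865 (mod 4884).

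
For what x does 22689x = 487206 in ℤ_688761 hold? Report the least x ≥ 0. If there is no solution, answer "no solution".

First find gcd(22689, 688761):
688761 = 30*22689 + 8091
22689 = 2*8091 + 6507
8091 = 1*6507 + 1584
6507 = 4*1584 + 171
1584 = 9*171 + 45
171 = 3*45 + 36
45 = 1*36 + 9
36 = 4*9 + 0
gcd = 9 and 9 | 487206, so solutions exist. Divide through by 9: 2521x ≡ 54134 (mod 76529).
Now find 2521⁻¹ mod 76529:
76529 = 30*2521 + 899
2521 = 2*899 + 723
899 = 1*723 + 176
723 = 4*176 + 19
176 = 9*19 + 5
19 = 3*5 + 4
5 = 1*4 + 1
4 = 4*1 + 0
Back-substitute:
1 = 5 − 4
1 = −19 + 4·5
1 = 4·176 − 37·19
1 = −37·723 + 152·176
1 = 152·899 − 189·723
1 = −189·2521 + 530·899
1 = 530·76529 − 16089·2521
So 2521·(-16089) ≡ 1 (mod 76529), i.e. 2521⁻¹ ≡ 60440.
Then x ≡ 60440·54134 ≡ 14623 (mod 76529); the smallest non-negative solution is x = 14623.

14623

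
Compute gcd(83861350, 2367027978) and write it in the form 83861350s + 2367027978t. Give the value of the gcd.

2

Repeated division:
2367027978 = 28·83861350 + 18910178
83861350 = 4·18910178 + 8220638
18910178 = 2·8220638 + 2468902
8220638 = 3·2468902 + 813932
2468902 = 3·813932 + 27106
813932 = 30·27106 + 752
27106 = 36·752 + 34
752 = 22·34 + 4
34 = 8·4 + 2
4 = 2·2 + 0
gcd(83861350, 2367027978) = 2.
Express as a combination:
2 = 34 − 8·4
2 = −8·752 + 177·34
2 = 177·27106 − 6380·752
2 = −6380·813932 + 191577·27106
2 = 191577·2468902 − 581111·813932
2 = −581111·8220638 + 1934910·2468902
2 = 1934910·18910178 − 4450931·8220638
2 = −4450931·83861350 + 19738634·18910178
2 = 19738634·2367027978 − 557132683·83861350
So 2 = (19738634)·2367027978 + (-557132683)·83861350.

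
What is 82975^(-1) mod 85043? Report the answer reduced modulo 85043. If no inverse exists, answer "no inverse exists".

57696

Apply the Euclidean algorithm to 85043 and 82975:
85043 = 1×82975 + 2068
82975 = 40×2068 + 255
2068 = 8×255 + 28
255 = 9×28 + 3
28 = 9×3 + 1
3 = 3×1 + 0
The gcd is 1. Working backward:
1 = 28 − 9·3
1 = −9·255 + 82·28
1 = 82·2068 − 665·255
1 = −665·82975 + 26682·2068
1 = 26682·85043 − 27347·82975
So 82975·(-27347) ≡ 1 (mod 85043), and -27347 ≡ 57696 (mod 85043).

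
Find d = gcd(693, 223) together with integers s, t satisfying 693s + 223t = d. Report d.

Repeated division:
693 = 3*223 + 24
223 = 9*24 + 7
24 = 3*7 + 3
7 = 2*3 + 1
3 = 3*1 + 0
gcd(693, 223) = 1.
Back-substituting:
1 = 7 − 2·3
1 = −2·24 + 7·7
1 = 7·223 − 65·24
1 = −65·693 + 202·223
So 1 = (-65)·693 + (202)·223.

1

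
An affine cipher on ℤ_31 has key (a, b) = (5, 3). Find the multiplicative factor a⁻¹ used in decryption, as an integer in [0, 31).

Extended Euclidean algorithm:
31 = 6·5 + 1
5 = 5·1 + 0
The gcd is 1. Working backward:
1 = 31 − 6·5
So 5·(-6) ≡ 1 (mod 31), and -6 ≡ 25 (mod 31).

25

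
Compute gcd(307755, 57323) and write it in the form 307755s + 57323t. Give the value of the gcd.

7

Repeated division:
307755 = 5*57323 + 21140
57323 = 2*21140 + 15043
21140 = 1*15043 + 6097
15043 = 2*6097 + 2849
6097 = 2*2849 + 399
2849 = 7*399 + 56
399 = 7*56 + 7
56 = 8*7 + 0
gcd(307755, 57323) = 7.
Back-substituting:
7 = 399 − 7·56
7 = −7·2849 + 50·399
7 = 50·6097 − 107·2849
7 = −107·15043 + 264·6097
7 = 264·21140 − 371·15043
7 = −371·57323 + 1006·21140
7 = 1006·307755 − 5401·57323
So 7 = (1006)·307755 + (-5401)·57323.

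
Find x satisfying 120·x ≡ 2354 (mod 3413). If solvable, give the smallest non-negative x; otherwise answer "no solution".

First find gcd(120, 3413):
3413 = 28·120 + 53
120 = 2·53 + 14
53 = 3·14 + 11
14 = 1·11 + 3
11 = 3·3 + 2
3 = 1·2 + 1
2 = 2·1 + 0
gcd = 1, so a unique solution mod 3413 exists.
Back-substitute for the Bézout coefficients:
1 = 3 − 2
1 = −11 + 4·3
1 = 4·14 − 5·11
1 = −5·53 + 19·14
1 = 19·120 − 43·53
1 = −43·3413 + 1223·120
So 120·(1223) ≡ 1 (mod 3413), giving 120⁻¹ ≡ 1223.
x ≡ 120⁻¹·2354 ≡ 1223·2354 ≡ 1783 (mod 3413).

1783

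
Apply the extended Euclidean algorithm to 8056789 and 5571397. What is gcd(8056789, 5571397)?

13

Repeated division:
8056789 = 1·5571397 + 2485392
5571397 = 2·2485392 + 600613
2485392 = 4·600613 + 82940
600613 = 7·82940 + 20033
82940 = 4·20033 + 2808
20033 = 7·2808 + 377
2808 = 7·377 + 169
377 = 2·169 + 39
169 = 4·39 + 13
39 = 3·13 + 0
gcd(8056789, 5571397) = 13.
Back-substituting:
13 = 169 − 4·39
13 = −4·377 + 9·169
13 = 9·2808 − 67·377
13 = −67·20033 + 478·2808
13 = 478·82940 − 1979·20033
13 = −1979·600613 + 14331·82940
13 = 14331·2485392 − 59303·600613
13 = −59303·5571397 + 132937·2485392
13 = 132937·8056789 − 192240·5571397
So 13 = (132937)·8056789 + (-192240)·5571397.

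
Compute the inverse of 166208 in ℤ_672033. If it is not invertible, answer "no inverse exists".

Extended Euclidean algorithm:
672033 = 4*166208 + 7201
166208 = 23*7201 + 585
7201 = 12*585 + 181
585 = 3*181 + 42
181 = 4*42 + 13
42 = 3*13 + 3
13 = 4*3 + 1
3 = 3*1 + 0
Since gcd(166208, 672033) = 1, back-substitute to write 1 as a combination:
1 = 13 − 4·3
1 = −4·42 + 13·13
1 = 13·181 − 56·42
1 = −56·585 + 181·181
1 = 181·7201 − 2228·585
1 = −2228·166208 + 51425·7201
1 = 51425·672033 − 207928·166208
Thus 166208·(-207928) ≡ 1 (mod 672033); reducing, -207928 mod 672033 = 464105.

464105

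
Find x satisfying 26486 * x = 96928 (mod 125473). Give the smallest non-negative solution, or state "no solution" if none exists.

10909

First find gcd(26486, 125473):
125473 = 4*26486 + 19529
26486 = 1*19529 + 6957
19529 = 2*6957 + 5615
6957 = 1*5615 + 1342
5615 = 4*1342 + 247
1342 = 5*247 + 107
247 = 2*107 + 33
107 = 3*33 + 8
33 = 4*8 + 1
8 = 8*1 + 0
gcd = 1, so a unique solution mod 125473 exists.
Back-substitute for the Bézout coefficients:
1 = 33 − 4·8
1 = −4·107 + 13·33
1 = 13·247 − 30·107
1 = −30·1342 + 163·247
1 = 163·5615 − 682·1342
1 = −682·6957 + 845·5615
1 = 845·19529 − 2372·6957
1 = −2372·26486 + 3217·19529
1 = 3217·125473 − 15240·26486
So 26486·(-15240) ≡ 1 (mod 125473), giving 26486⁻¹ ≡ 110233.
x ≡ 26486⁻¹·96928 ≡ 110233·96928 ≡ 10909 (mod 125473).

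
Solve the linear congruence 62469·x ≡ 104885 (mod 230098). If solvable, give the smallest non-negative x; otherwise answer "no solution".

20183

First find gcd(62469, 230098):
230098 = 3*62469 + 42691
62469 = 1*42691 + 19778
42691 = 2*19778 + 3135
19778 = 6*3135 + 968
3135 = 3*968 + 231
968 = 4*231 + 44
231 = 5*44 + 11
44 = 4*11 + 0
gcd = 11 and 11 | 104885, so solutions exist. Divide through by 11: 5679x ≡ 9535 (mod 20918).
Now find 5679⁻¹ mod 20918:
20918 = 3·5679 + 3881
5679 = 1·3881 + 1798
3881 = 2·1798 + 285
1798 = 6·285 + 88
285 = 3·88 + 21
88 = 4·21 + 4
21 = 5·4 + 1
4 = 4·1 + 0
Back-substitute:
1 = 21 − 5·4
1 = −5·88 + 21·21
1 = 21·285 − 68·88
1 = −68·1798 + 429·285
1 = 429·3881 − 926·1798
1 = −926·5679 + 1355·3881
1 = 1355·20918 − 4991·5679
So 5679·(-4991) ≡ 1 (mod 20918), i.e. 5679⁻¹ ≡ 15927.
Then x ≡ 15927·9535 ≡ 20183 (mod 20918); the smallest non-negative solution is x = 20183.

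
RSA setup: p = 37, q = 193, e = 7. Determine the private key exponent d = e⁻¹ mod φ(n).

φ(n) = (p−1)(q−1) = 36·192 = 6912.
Need d with 7·d ≡ 1 (mod 6912). Apply the extended Euclidean algorithm:
6912 = 987*7 + 3
7 = 2*3 + 1
3 = 3*1 + 0
Back-substitute:
1 = 7 − 2·3
1 = −2·6912 + 1975·7
So 7·1975 ≡ 1 (mod 6912), hence d = 1975.

1975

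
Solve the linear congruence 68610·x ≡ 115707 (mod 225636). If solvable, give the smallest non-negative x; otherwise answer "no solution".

no solution

gcd(68610, 225636):
225636 = 3×68610 + 19806
68610 = 3×19806 + 9192
19806 = 2×9192 + 1422
9192 = 6×1422 + 660
1422 = 2×660 + 102
660 = 6×102 + 48
102 = 2×48 + 6
48 = 8×6 + 0
gcd = 6, but 6 ∤ 115707, so the congruence has no solution.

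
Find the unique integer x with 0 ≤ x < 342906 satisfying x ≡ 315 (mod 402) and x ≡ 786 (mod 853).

13581

Write x = 315 + 402·k. Then 402·k ≡ 786 − 315 ≡ 471 (mod 853).
Need 402⁻¹ mod 853. Extended Euclid on (853, 402):
853 = 2×402 + 49
402 = 8×49 + 10
49 = 4×10 + 9
10 = 1×9 + 1
9 = 9×1 + 0
Back-substitute:
1 = 10 − 9
1 = −49 + 5·10
1 = 5·402 − 41·49
1 = −41·853 + 87·402
402⁻¹ ≡ 87 (mod 853), so k ≡ 87·471 ≡ 33 (mod 853).
x = 315 + 402·33 = 13581.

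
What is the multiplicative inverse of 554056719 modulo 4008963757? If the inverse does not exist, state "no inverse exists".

gcd(4008963757, 554056719) by repeated division:
4008963757 = 7·554056719 + 130566724
554056719 = 4·130566724 + 31789823
130566724 = 4·31789823 + 3407432
31789823 = 9·3407432 + 1122935
3407432 = 3·1122935 + 38627
1122935 = 29·38627 + 2752
38627 = 14·2752 + 99
2752 = 27·99 + 79
99 = 1·79 + 20
79 = 3·20 + 19
20 = 1·19 + 1
19 = 19·1 + 0
The gcd is 1. Working backward:
1 = 20 − 19
1 = −79 + 4·20
1 = 4·99 − 5·79
1 = −5·2752 + 139·99
1 = 139·38627 − 1951·2752
1 = −1951·1122935 + 56718·38627
1 = 56718·3407432 − 172105·1122935
1 = −172105·31789823 + 1605663·3407432
1 = 1605663·130566724 − 6594757·31789823
1 = −6594757·554056719 + 27984691·130566724
1 = 27984691·4008963757 − 202487594·554056719
So 554056719·(-202487594) ≡ 1 (mod 4008963757), and -202487594 ≡ 3806476163 (mod 4008963757).

3806476163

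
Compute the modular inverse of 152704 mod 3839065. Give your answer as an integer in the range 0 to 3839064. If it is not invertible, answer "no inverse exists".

953104

Apply the Euclidean algorithm to 3839065 and 152704:
3839065 = 25×152704 + 21465
152704 = 7×21465 + 2449
21465 = 8×2449 + 1873
2449 = 1×1873 + 576
1873 = 3×576 + 145
576 = 3×145 + 141
145 = 1×141 + 4
141 = 35×4 + 1
4 = 4×1 + 0
The gcd is 1. Working backward:
1 = 141 − 35·4
1 = −35·145 + 36·141
1 = 36·576 − 143·145
1 = −143·1873 + 465·576
1 = 465·2449 − 608·1873
1 = −608·21465 + 5329·2449
1 = 5329·152704 − 37911·21465
1 = −37911·3839065 + 953104·152704
So 152704·953104 ≡ 1 (mod 3839065).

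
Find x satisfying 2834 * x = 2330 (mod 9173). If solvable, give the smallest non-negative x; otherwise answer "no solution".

First find gcd(2834, 9173):
9173 = 3×2834 + 671
2834 = 4×671 + 150
671 = 4×150 + 71
150 = 2×71 + 8
71 = 8×8 + 7
8 = 1×7 + 1
7 = 7×1 + 0
gcd = 1, so a unique solution mod 9173 exists.
Back-substitute for the Bézout coefficients:
1 = 8 − 7
1 = −71 + 9·8
1 = 9·150 − 19·71
1 = −19·671 + 85·150
1 = 85·2834 − 359·671
1 = −359·9173 + 1162·2834
So 2834·(1162) ≡ 1 (mod 9173), giving 2834⁻¹ ≡ 1162.
x ≡ 2834⁻¹·2330 ≡ 1162·2330 ≡ 1425 (mod 9173).

1425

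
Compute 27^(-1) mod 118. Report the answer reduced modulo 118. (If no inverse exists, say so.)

gcd(118, 27) by repeated division:
118 = 4×27 + 10
27 = 2×10 + 7
10 = 1×7 + 3
7 = 2×3 + 1
3 = 3×1 + 0
Since gcd(27, 118) = 1, back-substitute to write 1 as a combination:
1 = 7 − 2·3
1 = −2·10 + 3·7
1 = 3·27 − 8·10
1 = −8·118 + 35·27
So 27·35 ≡ 1 (mod 118).

35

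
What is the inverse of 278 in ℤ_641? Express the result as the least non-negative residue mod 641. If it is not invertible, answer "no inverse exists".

gcd(641, 278) by repeated division:
641 = 2·278 + 85
278 = 3·85 + 23
85 = 3·23 + 16
23 = 1·16 + 7
16 = 2·7 + 2
7 = 3·2 + 1
2 = 2·1 + 0
Since gcd(278, 641) = 1, back-substitute to write 1 as a combination:
1 = 7 − 3·2
1 = −3·16 + 7·7
1 = 7·23 − 10·16
1 = −10·85 + 37·23
1 = 37·278 − 121·85
1 = −121·641 + 279·278
So 278·279 ≡ 1 (mod 641).

279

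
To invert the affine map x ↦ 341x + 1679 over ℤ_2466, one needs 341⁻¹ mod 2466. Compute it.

Run Euclid on (2466, 341):
2466 = 7×341 + 79
341 = 4×79 + 25
79 = 3×25 + 4
25 = 6×4 + 1
4 = 4×1 + 0
The gcd is 1. Working backward:
1 = 25 − 6·4
1 = −6·79 + 19·25
1 = 19·341 − 82·79
1 = −82·2466 + 593·341
So 341·593 ≡ 1 (mod 2466).

593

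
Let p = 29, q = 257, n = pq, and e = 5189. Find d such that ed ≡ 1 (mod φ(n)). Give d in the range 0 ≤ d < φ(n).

φ(n) = (p−1)(q−1) = 28·256 = 7168.
Need d with 5189·d ≡ 1 (mod 7168). Apply the extended Euclidean algorithm:
7168 = 1×5189 + 1979
5189 = 2×1979 + 1231
1979 = 1×1231 + 748
1231 = 1×748 + 483
748 = 1×483 + 265
483 = 1×265 + 218
265 = 1×218 + 47
218 = 4×47 + 30
47 = 1×30 + 17
30 = 1×17 + 13
17 = 1×13 + 4
13 = 3×4 + 1
4 = 4×1 + 0
Back-substitute:
1 = 13 − 3·4
1 = −3·17 + 4·13
1 = 4·30 − 7·17
1 = −7·47 + 11·30
1 = 11·218 − 51·47
1 = −51·265 + 62·218
1 = 62·483 − 113·265
1 = −113·748 + 175·483
1 = 175·1231 − 288·748
1 = −288·1979 + 463·1231
1 = 463·5189 − 1214·1979
1 = −1214·7168 + 1677·5189
So 5189·1677 ≡ 1 (mod 7168), hence d = 1677.

1677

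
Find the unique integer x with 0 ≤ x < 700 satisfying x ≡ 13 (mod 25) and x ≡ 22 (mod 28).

Write x = 13 + 25·k. Then 25·k ≡ 22 − 13 ≡ 9 (mod 28).
Need 25⁻¹ mod 28. Extended Euclid on (28, 25):
28 = 1×25 + 3
25 = 8×3 + 1
3 = 3×1 + 0
Back-substitute:
1 = 25 − 8·3
1 = −8·28 + 9·25
25⁻¹ ≡ 9 (mod 28), so k ≡ 9·9 ≡ 25 (mod 28).
x = 13 + 25·25 = 638.

638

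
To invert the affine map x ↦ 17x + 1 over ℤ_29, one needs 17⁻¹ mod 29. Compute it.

Extended Euclidean algorithm:
29 = 1*17 + 12
17 = 1*12 + 5
12 = 2*5 + 2
5 = 2*2 + 1
2 = 2*1 + 0
The gcd is 1. Working backward:
1 = 5 − 2·2
1 = −2·12 + 5·5
1 = 5·17 − 7·12
1 = −7·29 + 12·17
So 17·12 ≡ 1 (mod 29).

12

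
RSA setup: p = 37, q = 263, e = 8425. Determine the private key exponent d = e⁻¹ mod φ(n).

6697

φ(n) = (p−1)(q−1) = 36·262 = 9432.
Need d with 8425·d ≡ 1 (mod 9432). Apply the extended Euclidean algorithm:
9432 = 1*8425 + 1007
8425 = 8*1007 + 369
1007 = 2*369 + 269
369 = 1*269 + 100
269 = 2*100 + 69
100 = 1*69 + 31
69 = 2*31 + 7
31 = 4*7 + 3
7 = 2*3 + 1
3 = 3*1 + 0
Back-substitute:
1 = 7 − 2·3
1 = −2·31 + 9·7
1 = 9·69 − 20·31
1 = −20·100 + 29·69
1 = 29·269 − 78·100
1 = −78·369 + 107·269
1 = 107·1007 − 292·369
1 = −292·8425 + 2443·1007
1 = 2443·9432 − 2735·8425
So 8425·(-2735) ≡ 1 (mod 9432), hence d ≡ -2735 ≡ 6697 (mod 9432).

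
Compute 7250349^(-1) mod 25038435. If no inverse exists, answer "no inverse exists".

Compute gcd(7250349, 25038435):
25038435 = 3·7250349 + 3287388
7250349 = 2·3287388 + 675573
3287388 = 4·675573 + 585096
675573 = 1·585096 + 90477
585096 = 6·90477 + 42234
90477 = 2·42234 + 6009
42234 = 7·6009 + 171
6009 = 35·171 + 24
171 = 7·24 + 3
24 = 8·3 + 0
The gcd is 3, not 1, hence no inverse exists.

no inverse exists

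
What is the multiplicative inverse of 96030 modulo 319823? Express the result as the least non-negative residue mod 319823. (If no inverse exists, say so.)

74279

Run Euclid on (319823, 96030):
319823 = 3*96030 + 31733
96030 = 3*31733 + 831
31733 = 38*831 + 155
831 = 5*155 + 56
155 = 2*56 + 43
56 = 1*43 + 13
43 = 3*13 + 4
13 = 3*4 + 1
4 = 4*1 + 0
gcd = 1, so the inverse exists. Back-substitute:
1 = 13 − 3·4
1 = −3·43 + 10·13
1 = 10·56 − 13·43
1 = −13·155 + 36·56
1 = 36·831 − 193·155
1 = −193·31733 + 7370·831
1 = 7370·96030 − 22303·31733
1 = −22303·319823 + 74279·96030
So 96030·74279 ≡ 1 (mod 319823).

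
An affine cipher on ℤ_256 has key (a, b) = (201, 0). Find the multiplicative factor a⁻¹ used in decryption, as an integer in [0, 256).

Apply the Euclidean algorithm to 256 and 201:
256 = 1·201 + 55
201 = 3·55 + 36
55 = 1·36 + 19
36 = 1·19 + 17
19 = 1·17 + 2
17 = 8·2 + 1
2 = 2·1 + 0
gcd = 1, so the inverse exists. Back-substitute:
1 = 17 − 8·2
1 = −8·19 + 9·17
1 = 9·36 − 17·19
1 = −17·55 + 26·36
1 = 26·201 − 95·55
1 = −95·256 + 121·201
So 201·121 ≡ 1 (mod 256).

121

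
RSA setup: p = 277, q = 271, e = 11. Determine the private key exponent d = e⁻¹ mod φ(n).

φ(n) = (p−1)(q−1) = 276·270 = 74520.
Need d with 11·d ≡ 1 (mod 74520). Apply the extended Euclidean algorithm:
74520 = 6774×11 + 6
11 = 1×6 + 5
6 = 1×5 + 1
5 = 5×1 + 0
Back-substitute:
1 = 6 − 5
1 = −11 + 2·6
1 = 2·74520 − 13549·11
So 11·(-13549) ≡ 1 (mod 74520), hence d ≡ -13549 ≡ 60971 (mod 74520).

60971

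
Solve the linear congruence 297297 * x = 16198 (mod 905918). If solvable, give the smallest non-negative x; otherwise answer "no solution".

First find gcd(297297, 905918):
905918 = 3*297297 + 14027
297297 = 21*14027 + 2730
14027 = 5*2730 + 377
2730 = 7*377 + 91
377 = 4*91 + 13
91 = 7*13 + 0
gcd = 13 and 13 | 16198, so solutions exist. Divide through by 13: 22869x ≡ 1246 (mod 69686).
Now find 22869⁻¹ mod 69686:
69686 = 3*22869 + 1079
22869 = 21*1079 + 210
1079 = 5*210 + 29
210 = 7*29 + 7
29 = 4*7 + 1
7 = 7*1 + 0
Back-substitute:
1 = 29 − 4·7
1 = −4·210 + 29·29
1 = 29·1079 − 149·210
1 = −149·22869 + 3158·1079
1 = 3158·69686 − 9623·22869
So 22869·(-9623) ≡ 1 (mod 69686), i.e. 22869⁻¹ ≡ 60063.
Then x ≡ 60063·1246 ≡ 65420 (mod 69686); the smallest non-negative solution is x = 65420.

65420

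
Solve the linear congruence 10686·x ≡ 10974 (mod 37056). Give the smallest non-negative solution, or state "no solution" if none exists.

3441

First find gcd(10686, 37056):
37056 = 3×10686 + 4998
10686 = 2×4998 + 690
4998 = 7×690 + 168
690 = 4×168 + 18
168 = 9×18 + 6
18 = 3×6 + 0
gcd = 6 and 6 | 10974, so solutions exist. Divide through by 6: 1781x ≡ 1829 (mod 6176).
Now find 1781⁻¹ mod 6176:
6176 = 3×1781 + 833
1781 = 2×833 + 115
833 = 7×115 + 28
115 = 4×28 + 3
28 = 9×3 + 1
3 = 3×1 + 0
Back-substitute:
1 = 28 − 9·3
1 = −9·115 + 37·28
1 = 37·833 − 268·115
1 = −268·1781 + 573·833
1 = 573·6176 − 1987·1781
So 1781·(-1987) ≡ 1 (mod 6176), i.e. 1781⁻¹ ≡ 4189.
Then x ≡ 4189·1829 ≡ 3441 (mod 6176); the smallest non-negative solution is x = 3441.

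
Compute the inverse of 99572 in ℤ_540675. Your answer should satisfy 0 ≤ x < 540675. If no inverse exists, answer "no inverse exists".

Run Euclid on (540675, 99572):
540675 = 5*99572 + 42815
99572 = 2*42815 + 13942
42815 = 3*13942 + 989
13942 = 14*989 + 96
989 = 10*96 + 29
96 = 3*29 + 9
29 = 3*9 + 2
9 = 4*2 + 1
2 = 2*1 + 0
Since gcd(99572, 540675) = 1, back-substitute to write 1 as a combination:
1 = 9 − 4·2
1 = −4·29 + 13·9
1 = 13·96 − 43·29
1 = −43·989 + 443·96
1 = 443·13942 − 6245·989
1 = −6245·42815 + 19178·13942
1 = 19178·99572 − 44601·42815
1 = −44601·540675 + 242183·99572
So 99572·242183 ≡ 1 (mod 540675).

242183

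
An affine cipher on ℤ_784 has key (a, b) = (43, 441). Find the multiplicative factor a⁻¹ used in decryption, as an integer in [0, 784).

Apply the Euclidean algorithm to 784 and 43:
784 = 18×43 + 10
43 = 4×10 + 3
10 = 3×3 + 1
3 = 3×1 + 0
gcd = 1, so the inverse exists. Back-substitute:
1 = 10 − 3·3
1 = −3·43 + 13·10
1 = 13·784 − 237·43
Hence 43⁻¹ ≡ -237 ≡ 547 (mod 784).

547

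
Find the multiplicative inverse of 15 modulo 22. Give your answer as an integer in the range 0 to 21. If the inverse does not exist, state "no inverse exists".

3

Run Euclid on (22, 15):
22 = 1×15 + 7
15 = 2×7 + 1
7 = 7×1 + 0
The gcd is 1. Working backward:
1 = 15 − 2·7
1 = −2·22 + 3·15
So 15·3 ≡ 1 (mod 22).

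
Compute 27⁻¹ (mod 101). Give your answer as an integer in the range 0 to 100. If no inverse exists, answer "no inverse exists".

Apply the Euclidean algorithm to 101 and 27:
101 = 3×27 + 20
27 = 1×20 + 7
20 = 2×7 + 6
7 = 1×6 + 1
6 = 6×1 + 0
gcd = 1, so the inverse exists. Back-substitute:
1 = 7 − 6
1 = −20 + 3·7
1 = 3·27 − 4·20
1 = −4·101 + 15·27
So 27·15 ≡ 1 (mod 101).

15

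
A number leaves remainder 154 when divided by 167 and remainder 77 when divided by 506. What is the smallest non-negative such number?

Write x = 154 + 167·k. Then 167·k ≡ 77 − 154 ≡ 429 (mod 506).
Need 167⁻¹ mod 506. Extended Euclid on (506, 167):
506 = 3*167 + 5
167 = 33*5 + 2
5 = 2*2 + 1
2 = 2*1 + 0
Back-substitute:
1 = 5 − 2·2
1 = −2·167 + 67·5
1 = 67·506 − 203·167
167⁻¹ ≡ 303 (mod 506), so k ≡ 303·429 ≡ 451 (mod 506).
x = 154 + 167·451 = 75471.

75471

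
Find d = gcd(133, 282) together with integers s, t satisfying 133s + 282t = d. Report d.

Apply Euclid's algorithm to 282 and 133:
282 = 2·133 + 16
133 = 8·16 + 5
16 = 3·5 + 1
5 = 5·1 + 0
gcd(133, 282) = 1.
Working backward:
1 = 16 − 3·5
1 = −3·133 + 25·16
1 = 25·282 − 53·133
So 1 = (25)·282 + (-53)·133.

1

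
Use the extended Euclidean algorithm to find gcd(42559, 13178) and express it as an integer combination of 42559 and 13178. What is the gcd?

Euclidean algorithm:
42559 = 3×13178 + 3025
13178 = 4×3025 + 1078
3025 = 2×1078 + 869
1078 = 1×869 + 209
869 = 4×209 + 33
209 = 6×33 + 11
33 = 3×11 + 0
gcd(42559, 13178) = 11.
Back-substituting:
11 = 209 − 6·33
11 = −6·869 + 25·209
11 = 25·1078 − 31·869
11 = −31·3025 + 87·1078
11 = 87·13178 − 379·3025
11 = −379·42559 + 1224·13178
So 11 = (-379)·42559 + (1224)·13178.

11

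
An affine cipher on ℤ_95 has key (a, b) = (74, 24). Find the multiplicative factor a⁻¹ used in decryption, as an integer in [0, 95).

Run Euclid on (95, 74):
95 = 1·74 + 21
74 = 3·21 + 11
21 = 1·11 + 10
11 = 1·10 + 1
10 = 10·1 + 0
The gcd is 1. Working backward:
1 = 11 − 10
1 = −21 + 2·11
1 = 2·74 − 7·21
1 = −7·95 + 9·74
So 74·9 ≡ 1 (mod 95).

9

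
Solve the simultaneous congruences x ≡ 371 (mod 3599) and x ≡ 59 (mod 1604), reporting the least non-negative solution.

1267219

Write x = 371 + 3599·k. Then 3599·k ≡ 59 − 371 ≡ 1292 (mod 1604).
Need 3599⁻¹ mod 1604. Extended Euclid on (1604, 391):
1604 = 4×391 + 40
391 = 9×40 + 31
40 = 1×31 + 9
31 = 3×9 + 4
9 = 2×4 + 1
4 = 4×1 + 0
Back-substitute:
1 = 9 − 2·4
1 = −2·31 + 7·9
1 = 7·40 − 9·31
1 = −9·391 + 88·40
1 = 88·1604 − 361·391
3599⁻¹ ≡ 1243 (mod 1604), so k ≡ 1243·1292 ≡ 352 (mod 1604).
x = 371 + 3599·352 = 1267219.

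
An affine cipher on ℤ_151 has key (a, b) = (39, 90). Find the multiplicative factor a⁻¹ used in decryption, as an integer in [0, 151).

31

gcd(151, 39) by repeated division:
151 = 3·39 + 34
39 = 1·34 + 5
34 = 6·5 + 4
5 = 1·4 + 1
4 = 4·1 + 0
Since gcd(39, 151) = 1, back-substitute to write 1 as a combination:
1 = 5 − 4
1 = −34 + 7·5
1 = 7·39 − 8·34
1 = −8·151 + 31·39
So 39·31 ≡ 1 (mod 151).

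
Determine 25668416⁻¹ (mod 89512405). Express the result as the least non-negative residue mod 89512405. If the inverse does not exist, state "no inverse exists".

Extended Euclidean algorithm:
89512405 = 3*25668416 + 12507157
25668416 = 2*12507157 + 654102
12507157 = 19*654102 + 79219
654102 = 8*79219 + 20350
79219 = 3*20350 + 18169
20350 = 1*18169 + 2181
18169 = 8*2181 + 721
2181 = 3*721 + 18
721 = 40*18 + 1
18 = 18*1 + 0
gcd = 1, so the inverse exists. Back-substitute:
1 = 721 − 40·18
1 = −40·2181 + 121·721
1 = 121·18169 − 1008·2181
1 = −1008·20350 + 1129·18169
1 = 1129·79219 − 4395·20350
1 = −4395·654102 + 36289·79219
1 = 36289·12507157 − 693886·654102
1 = −693886·25668416 + 1424061·12507157
1 = 1424061·89512405 − 4966069·25668416
Hence 25668416⁻¹ ≡ -4966069 ≡ 84546336 (mod 89512405).

84546336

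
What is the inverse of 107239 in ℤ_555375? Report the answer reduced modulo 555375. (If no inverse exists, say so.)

Run Euclid on (555375, 107239):
555375 = 5·107239 + 19180
107239 = 5·19180 + 11339
19180 = 1·11339 + 7841
11339 = 1·7841 + 3498
7841 = 2·3498 + 845
3498 = 4·845 + 118
845 = 7·118 + 19
118 = 6·19 + 4
19 = 4·4 + 3
4 = 1·3 + 1
3 = 3·1 + 0
gcd = 1, so the inverse exists. Back-substitute:
1 = 4 − 3
1 = −19 + 5·4
1 = 5·118 − 31·19
1 = −31·845 + 222·118
1 = 222·3498 − 919·845
1 = −919·7841 + 2060·3498
1 = 2060·11339 − 2979·7841
1 = −2979·19180 + 5039·11339
1 = 5039·107239 − 28174·19180
1 = −28174·555375 + 145909·107239
So 107239·145909 ≡ 1 (mod 555375).

145909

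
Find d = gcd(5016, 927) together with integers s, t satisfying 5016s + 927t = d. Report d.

Apply Euclid's algorithm to 5016 and 927:
5016 = 5×927 + 381
927 = 2×381 + 165
381 = 2×165 + 51
165 = 3×51 + 12
51 = 4×12 + 3
12 = 4×3 + 0
gcd(5016, 927) = 3.
Working backward:
3 = 51 − 4·12
3 = −4·165 + 13·51
3 = 13·381 − 30·165
3 = −30·927 + 73·381
3 = 73·5016 − 395·927
So 3 = (73)·5016 + (-395)·927.

3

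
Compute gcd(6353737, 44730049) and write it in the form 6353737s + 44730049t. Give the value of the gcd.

Repeated division:
44730049 = 7×6353737 + 253890
6353737 = 25×253890 + 6487
253890 = 39×6487 + 897
6487 = 7×897 + 208
897 = 4×208 + 65
208 = 3×65 + 13
65 = 5×13 + 0
gcd(6353737, 44730049) = 13.
Back-substituting:
13 = 208 − 3·65
13 = −3·897 + 13·208
13 = 13·6487 − 94·897
13 = −94·253890 + 3679·6487
13 = 3679·6353737 − 92069·253890
13 = −92069·44730049 + 648162·6353737
So 13 = (-92069)·44730049 + (648162)·6353737.

13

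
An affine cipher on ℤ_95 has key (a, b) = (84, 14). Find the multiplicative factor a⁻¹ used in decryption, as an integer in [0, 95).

Run Euclid on (95, 84):
95 = 1*84 + 11
84 = 7*11 + 7
11 = 1*7 + 4
7 = 1*4 + 3
4 = 1*3 + 1
3 = 3*1 + 0
Since gcd(84, 95) = 1, back-substitute to write 1 as a combination:
1 = 4 − 3
1 = −7 + 2·4
1 = 2·11 − 3·7
1 = −3·84 + 23·11
1 = 23·95 − 26·84
Hence 84⁻¹ ≡ -26 ≡ 69 (mod 95).

69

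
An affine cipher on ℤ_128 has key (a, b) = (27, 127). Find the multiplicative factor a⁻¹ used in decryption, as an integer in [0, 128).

Extended Euclidean algorithm:
128 = 4·27 + 20
27 = 1·20 + 7
20 = 2·7 + 6
7 = 1·6 + 1
6 = 6·1 + 0
Since gcd(27, 128) = 1, back-substitute to write 1 as a combination:
1 = 7 − 6
1 = −20 + 3·7
1 = 3·27 − 4·20
1 = −4·128 + 19·27
So 27·19 ≡ 1 (mod 128).

19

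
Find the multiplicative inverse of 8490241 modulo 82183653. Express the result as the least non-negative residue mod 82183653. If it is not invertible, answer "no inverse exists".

Extended Euclidean algorithm:
82183653 = 9×8490241 + 5771484
8490241 = 1×5771484 + 2718757
5771484 = 2×2718757 + 333970
2718757 = 8×333970 + 46997
333970 = 7×46997 + 4991
46997 = 9×4991 + 2078
4991 = 2×2078 + 835
2078 = 2×835 + 408
835 = 2×408 + 19
408 = 21×19 + 9
19 = 2×9 + 1
9 = 9×1 + 0
Since gcd(8490241, 82183653) = 1, back-substitute to write 1 as a combination:
1 = 19 − 2·9
1 = −2·408 + 43·19
1 = 43·835 − 88·408
1 = −88·2078 + 219·835
1 = 219·4991 − 526·2078
1 = −526·46997 + 4953·4991
1 = 4953·333970 − 35197·46997
1 = −35197·2718757 + 286529·333970
1 = 286529·5771484 − 608255·2718757
1 = −608255·8490241 + 894784·5771484
1 = 894784·82183653 − 8661311·8490241
Thus 8490241·(-8661311) ≡ 1 (mod 82183653); reducing, -8661311 mod 82183653 = 73522342.

73522342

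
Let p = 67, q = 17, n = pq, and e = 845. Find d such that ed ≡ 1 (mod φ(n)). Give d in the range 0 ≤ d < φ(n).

5

φ(n) = (p−1)(q−1) = 66·16 = 1056.
Need d with 845·d ≡ 1 (mod 1056). Apply the extended Euclidean algorithm:
1056 = 1*845 + 211
845 = 4*211 + 1
211 = 211*1 + 0
Back-substitute:
1 = 845 − 4·211
1 = −4·1056 + 5·845
So 845·5 ≡ 1 (mod 1056), hence d = 5.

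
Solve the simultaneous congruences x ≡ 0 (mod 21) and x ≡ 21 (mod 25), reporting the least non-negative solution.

Write x = 0 + 21·k. Then 21·k ≡ 21 − 0 ≡ 21 (mod 25).
Need 21⁻¹ mod 25. Extended Euclid on (25, 21):
25 = 1·21 + 4
21 = 5·4 + 1
4 = 4·1 + 0
Back-substitute:
1 = 21 − 5·4
1 = −5·25 + 6·21
21⁻¹ ≡ 6 (mod 25), so k ≡ 6·21 ≡ 1 (mod 25).
x = 0 + 21·1 = 21.

21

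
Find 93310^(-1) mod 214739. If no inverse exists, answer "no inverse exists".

no inverse exists

Compute gcd(93310, 214739):
214739 = 2×93310 + 28119
93310 = 3×28119 + 8953
28119 = 3×8953 + 1260
8953 = 7×1260 + 133
1260 = 9×133 + 63
133 = 2×63 + 7
63 = 9×7 + 0
The gcd is 7, not 1, hence no inverse exists.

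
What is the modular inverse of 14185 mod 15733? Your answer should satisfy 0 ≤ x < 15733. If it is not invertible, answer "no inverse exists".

3669

Extended Euclidean algorithm:
15733 = 1*14185 + 1548
14185 = 9*1548 + 253
1548 = 6*253 + 30
253 = 8*30 + 13
30 = 2*13 + 4
13 = 3*4 + 1
4 = 4*1 + 0
gcd = 1, so the inverse exists. Back-substitute:
1 = 13 − 3·4
1 = −3·30 + 7·13
1 = 7·253 − 59·30
1 = −59·1548 + 361·253
1 = 361·14185 − 3308·1548
1 = −3308·15733 + 3669·14185
So 14185·3669 ≡ 1 (mod 15733).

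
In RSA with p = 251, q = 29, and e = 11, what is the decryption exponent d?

φ(n) = (p−1)(q−1) = 250·28 = 7000.
Need d with 11·d ≡ 1 (mod 7000). Apply the extended Euclidean algorithm:
7000 = 636×11 + 4
11 = 2×4 + 3
4 = 1×3 + 1
3 = 3×1 + 0
Back-substitute:
1 = 4 − 3
1 = −11 + 3·4
1 = 3·7000 − 1909·11
So 11·(-1909) ≡ 1 (mod 7000), hence d ≡ -1909 ≡ 5091 (mod 7000).

5091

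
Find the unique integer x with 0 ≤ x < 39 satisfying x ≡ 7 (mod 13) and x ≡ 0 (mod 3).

33

Write x = 7 + 13·k. Then 13·k ≡ 0 − 7 ≡ 2 (mod 3).
Need 13⁻¹ mod 3. Extended Euclid on (3, 1):
3 = 3·1 + 0
13⁻¹ ≡ 1 (mod 3), so k ≡ 1·2 ≡ 2 (mod 3).
x = 7 + 13·2 = 33.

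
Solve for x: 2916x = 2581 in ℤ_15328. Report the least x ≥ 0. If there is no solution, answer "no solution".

no solution

gcd(2916, 15328):
15328 = 5·2916 + 748
2916 = 3·748 + 672
748 = 1·672 + 76
672 = 8·76 + 64
76 = 1·64 + 12
64 = 5·12 + 4
12 = 3·4 + 0
gcd = 4, but 4 ∤ 2581, so the congruence has no solution.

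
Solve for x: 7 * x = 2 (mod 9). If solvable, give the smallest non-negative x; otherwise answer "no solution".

First find gcd(7, 9):
9 = 1*7 + 2
7 = 3*2 + 1
2 = 2*1 + 0
gcd = 1, so a unique solution mod 9 exists.
Back-substitute for the Bézout coefficients:
1 = 7 − 3·2
1 = −3·9 + 4·7
So 7·(4) ≡ 1 (mod 9), giving 7⁻¹ ≡ 4.
x ≡ 7⁻¹·2 ≡ 4·2 ≡ 8 (mod 9).

8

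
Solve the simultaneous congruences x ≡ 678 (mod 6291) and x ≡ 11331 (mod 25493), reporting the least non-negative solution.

Write x = 678 + 6291·k. Then 6291·k ≡ 11331 − 678 ≡ 10653 (mod 25493).
Need 6291⁻¹ mod 25493. Extended Euclid on (25493, 6291):
25493 = 4×6291 + 329
6291 = 19×329 + 40
329 = 8×40 + 9
40 = 4×9 + 4
9 = 2×4 + 1
4 = 4×1 + 0
Back-substitute:
1 = 9 − 2·4
1 = −2·40 + 9·9
1 = 9·329 − 74·40
1 = −74·6291 + 1415·329
1 = 1415·25493 − 5734·6291
6291⁻¹ ≡ 19759 (mod 25493), so k ≡ 19759·10653 ≡ 22419 (mod 25493).
x = 678 + 6291·22419 = 141038607.

141038607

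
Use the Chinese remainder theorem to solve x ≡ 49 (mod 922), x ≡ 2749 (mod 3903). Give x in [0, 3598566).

Write x = 49 + 922·k. Then 922·k ≡ 2749 − 49 ≡ 2700 (mod 3903).
Need 922⁻¹ mod 3903. Extended Euclid on (3903, 922):
3903 = 4·922 + 215
922 = 4·215 + 62
215 = 3·62 + 29
62 = 2·29 + 4
29 = 7·4 + 1
4 = 4·1 + 0
Back-substitute:
1 = 29 − 7·4
1 = −7·62 + 15·29
1 = 15·215 − 52·62
1 = −52·922 + 223·215
1 = 223·3903 − 944·922
922⁻¹ ≡ 2959 (mod 3903), so k ≡ 2959·2700 ≡ 3762 (mod 3903).
x = 49 + 922·3762 = 3468613.

3468613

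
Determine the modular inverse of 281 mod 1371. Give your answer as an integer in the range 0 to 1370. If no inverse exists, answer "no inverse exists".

605

Run Euclid on (1371, 281):
1371 = 4×281 + 247
281 = 1×247 + 34
247 = 7×34 + 9
34 = 3×9 + 7
9 = 1×7 + 2
7 = 3×2 + 1
2 = 2×1 + 0
The gcd is 1. Working backward:
1 = 7 − 3·2
1 = −3·9 + 4·7
1 = 4·34 − 15·9
1 = −15·247 + 109·34
1 = 109·281 − 124·247
1 = −124·1371 + 605·281
So 281·605 ≡ 1 (mod 1371).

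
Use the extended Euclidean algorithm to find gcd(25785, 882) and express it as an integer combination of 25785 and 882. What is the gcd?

Repeated division:
25785 = 29×882 + 207
882 = 4×207 + 54
207 = 3×54 + 45
54 = 1×45 + 9
45 = 5×9 + 0
gcd(25785, 882) = 9.
Express as a combination:
9 = 54 − 45
9 = −207 + 4·54
9 = 4·882 − 17·207
9 = −17·25785 + 497·882
So 9 = (-17)·25785 + (497)·882.

9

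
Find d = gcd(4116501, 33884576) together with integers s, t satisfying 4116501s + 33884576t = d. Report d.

1

Euclidean algorithm:
33884576 = 8×4116501 + 952568
4116501 = 4×952568 + 306229
952568 = 3×306229 + 33881
306229 = 9×33881 + 1300
33881 = 26×1300 + 81
1300 = 16×81 + 4
81 = 20×4 + 1
4 = 4×1 + 0
gcd(4116501, 33884576) = 1.
Working backward:
1 = 81 − 20·4
1 = −20·1300 + 321·81
1 = 321·33881 − 8366·1300
1 = −8366·306229 + 75615·33881
1 = 75615·952568 − 235211·306229
1 = −235211·4116501 + 1016459·952568
1 = 1016459·33884576 − 8366883·4116501
So 1 = (1016459)·33884576 + (-8366883)·4116501.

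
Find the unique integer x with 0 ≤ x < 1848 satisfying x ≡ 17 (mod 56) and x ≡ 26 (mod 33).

521

Write x = 17 + 56·k. Then 56·k ≡ 26 − 17 ≡ 9 (mod 33).
Need 56⁻¹ mod 33. Extended Euclid on (33, 23):
33 = 1*23 + 10
23 = 2*10 + 3
10 = 3*3 + 1
3 = 3*1 + 0
Back-substitute:
1 = 10 − 3·3
1 = −3·23 + 7·10
1 = 7·33 − 10·23
56⁻¹ ≡ 23 (mod 33), so k ≡ 23·9 ≡ 9 (mod 33).
x = 17 + 56·9 = 521.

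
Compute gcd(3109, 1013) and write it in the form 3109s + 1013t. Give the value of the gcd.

Apply Euclid's algorithm to 3109 and 1013:
3109 = 3*1013 + 70
1013 = 14*70 + 33
70 = 2*33 + 4
33 = 8*4 + 1
4 = 4*1 + 0
gcd(3109, 1013) = 1.
Working backward:
1 = 33 − 8·4
1 = −8·70 + 17·33
1 = 17·1013 − 246·70
1 = −246·3109 + 755·1013
So 1 = (-246)·3109 + (755)·1013.

1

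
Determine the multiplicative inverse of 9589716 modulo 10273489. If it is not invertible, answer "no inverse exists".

Apply the Euclidean algorithm to 10273489 and 9589716:
10273489 = 1×9589716 + 683773
9589716 = 14×683773 + 16894
683773 = 40×16894 + 8013
16894 = 2×8013 + 868
8013 = 9×868 + 201
868 = 4×201 + 64
201 = 3×64 + 9
64 = 7×9 + 1
9 = 9×1 + 0
Since gcd(9589716, 10273489) = 1, back-substitute to write 1 as a combination:
1 = 64 − 7·9
1 = −7·201 + 22·64
1 = 22·868 − 95·201
1 = −95·8013 + 877·868
1 = 877·16894 − 1849·8013
1 = −1849·683773 + 74837·16894
1 = 74837·9589716 − 1049567·683773
1 = −1049567·10273489 + 1124404·9589716
So 9589716·1124404 ≡ 1 (mod 10273489).

1124404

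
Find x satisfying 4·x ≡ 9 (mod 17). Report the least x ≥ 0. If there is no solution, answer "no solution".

15

First find gcd(4, 17):
17 = 4*4 + 1
4 = 4*1 + 0
gcd = 1, so a unique solution mod 17 exists.
Back-substitute for the Bézout coefficients:
1 = 17 − 4·4
So 4·(-4) ≡ 1 (mod 17), giving 4⁻¹ ≡ 13.
x ≡ 4⁻¹·9 ≡ 13·9 ≡ 15 (mod 17).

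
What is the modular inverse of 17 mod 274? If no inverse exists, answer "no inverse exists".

Extended Euclidean algorithm:
274 = 16*17 + 2
17 = 8*2 + 1
2 = 2*1 + 0
gcd = 1, so the inverse exists. Back-substitute:
1 = 17 − 8·2
1 = −8·274 + 129·17
So 17·129 ≡ 1 (mod 274).

129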